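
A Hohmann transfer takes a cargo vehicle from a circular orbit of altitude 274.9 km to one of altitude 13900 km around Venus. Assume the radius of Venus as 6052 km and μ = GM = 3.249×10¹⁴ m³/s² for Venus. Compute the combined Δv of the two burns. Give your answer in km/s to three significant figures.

r₁ = 6052 + 274.9 = 6326.9 km = 6.3269×10⁶ m.
r₂ = 6052 + 13900 = 19952 km = 1.9952×10⁷ m.
Transfer ellipse a_t = (r₁ + r₂)/2 = 1.314×10⁷ m.
At r₁: circular v_c1 = √(μ/r₁) = 7166 m/s; transfer-periapsis v_p = √[μ(2/r₁ − 1/a_t)] = 8830 m/s.
Δv₁ = v_p − v_c1 = 1664 m/s.
At r₂: circular v_c2 = √(μ/r₂) = 4035 m/s; transfer-apoapsis v_a = √[μ(2/r₂ − 1/a_t)] = 2800 m/s.
Δv₂ = v_c2 − v_a = 1235 m/s.
Total Δv = Δv₁ + Δv₂ = 2900 m/s = 2.900 km/s.

Δv_total ≈ 2.90 km/s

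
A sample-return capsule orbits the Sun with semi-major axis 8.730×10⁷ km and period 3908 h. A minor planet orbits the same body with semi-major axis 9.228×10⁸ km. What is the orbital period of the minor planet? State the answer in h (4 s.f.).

T₂ ≈ 1.343×10⁵ h

Kepler's third law: T² ∝ a³, so T₂ = T₁ (a₂/a₁)^(3/2).
a₂/a₁ = 10.57, (a₂/a₁)^(3/2) = 34.37.
T₂ = 3908 × 34.37 = 1.343×10⁵ h.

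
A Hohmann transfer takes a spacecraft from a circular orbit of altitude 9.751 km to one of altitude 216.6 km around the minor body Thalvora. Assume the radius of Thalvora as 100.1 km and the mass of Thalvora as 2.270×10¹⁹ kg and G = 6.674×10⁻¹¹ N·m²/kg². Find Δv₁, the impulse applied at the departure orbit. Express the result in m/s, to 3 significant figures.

μ = GM = 6.674×10⁻¹¹ × 2.270×10¹⁹ = 1.515×10⁹ m³/s².
r₁ = 100.1 + 9.751 = 109.85 km = 1.0985×10⁵ m.
r₂ = 100.1 + 216.6 = 316.70 km = 3.1670×10⁵ m.
Transfer ellipse a_t = (r₁ + r₂)/2 = 2.133×10⁵ m.
At r₁: circular v_c1 = √(μ/r₁) = 117.4 m/s; transfer-periapsis v_p = √[μ(2/r₁ − 1/a_t)] = 143.1 m/s.
Δv₁ = v_p − v_c1 = 25.67 m/s.

Δv ≈ 25.7 m/s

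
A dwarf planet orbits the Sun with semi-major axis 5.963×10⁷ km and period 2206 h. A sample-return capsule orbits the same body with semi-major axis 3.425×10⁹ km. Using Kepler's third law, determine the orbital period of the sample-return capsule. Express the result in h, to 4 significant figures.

Kepler's third law: T² ∝ a³, so T₂ = T₁ (a₂/a₁)^(3/2).
a₂/a₁ = 57.44, (a₂/a₁)^(3/2) = 435.3.
T₂ = 2206 × 435.3 = 9.603×10⁵ h.

T₂ ≈ 9.603×10⁵ h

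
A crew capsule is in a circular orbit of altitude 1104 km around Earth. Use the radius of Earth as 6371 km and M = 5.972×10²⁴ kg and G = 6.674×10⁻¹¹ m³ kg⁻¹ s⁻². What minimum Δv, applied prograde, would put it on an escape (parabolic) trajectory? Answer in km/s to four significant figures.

Δv ≈ 3.025 km/s

μ = GM = 6.674×10⁻¹¹ × 5.972×10²⁴ = 3.986×10¹⁴ m³/s².
r = 6371 + 1104 = 7475.0 km = 7.4750×10⁶ m.
Circular speed v_c = √(μ/r) = 7302 m/s.
Escape speed v_esc = √(2μ/r) = √2 × v_c = 10330 m/s.
Δv = v_esc − v_c = 3025 m/s = 3.025 km/s.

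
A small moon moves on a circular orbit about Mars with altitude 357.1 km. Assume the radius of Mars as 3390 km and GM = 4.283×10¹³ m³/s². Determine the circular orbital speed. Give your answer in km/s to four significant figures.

r = 3390 + 357.1 = 3747.1 km = 3.7471×10⁶ m.
For a circular orbit v = √(μ/r) = √(4.283×10¹³ / 3.747×10⁶) = √(1.143×10⁷) = 3381 m/s.
That is 3.381 km/s.

v ≈ 3.381 km/s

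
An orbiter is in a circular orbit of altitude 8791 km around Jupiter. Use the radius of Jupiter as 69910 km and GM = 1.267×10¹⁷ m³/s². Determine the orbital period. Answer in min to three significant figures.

r = 69910 + 8791 = 78701 km = 7.8701×10⁷ m.
Kepler's third law: T = 2π√(r³/μ) = 2π√((7.870×10⁷)³ / 1.267×10¹⁷).
r³/μ = 3.847×10⁶ s², so T = 2π × 1.961×10³ = 1.232×10⁴ s.
Converting: 1.232×10⁴ s ÷ 60.00 = 205.4 min.

T ≈ 205 min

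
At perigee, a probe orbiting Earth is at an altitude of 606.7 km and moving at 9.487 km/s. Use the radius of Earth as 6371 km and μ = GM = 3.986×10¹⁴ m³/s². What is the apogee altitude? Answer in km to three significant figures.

apogee altitude ≈ 19500 km

r_p = 6371 + 606.7 = 6977.7 km = 6.978×10⁶ m.
Specific energy ε = v²/2 − μ/r = -1.212×10⁷ J/kg, so a = −μ/(2ε) = 1.644×10⁷ m.
The apsides satisfy r_p + r_a = 2a, so the apogee radius is 2a − r_p = 2.590×10⁷ m = 25901 km.
Apogee altitude = 25901 − 6371 = 19530 km.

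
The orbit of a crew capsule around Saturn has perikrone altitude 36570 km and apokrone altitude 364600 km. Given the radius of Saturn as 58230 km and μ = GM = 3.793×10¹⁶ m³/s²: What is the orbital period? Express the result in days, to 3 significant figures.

T ≈ 1.55 days

r_p = 58230 + 36570 = 94800 km = 9.4800×10⁷ m.
r_a = 58230 + 364600 = 422830 km = 4.2283×10⁸ m.
Semi-major axis a = (r_p + r_a)/2 = (94800 + 4.2283×10⁵)/2 = 2.5882×10⁵ km = 2.588×10⁸ m.
By Kepler's third law T = 2π√(a³/μ) = 2π × 2.138×10⁴ = 1.343×10⁵ s.
= 1.555 days.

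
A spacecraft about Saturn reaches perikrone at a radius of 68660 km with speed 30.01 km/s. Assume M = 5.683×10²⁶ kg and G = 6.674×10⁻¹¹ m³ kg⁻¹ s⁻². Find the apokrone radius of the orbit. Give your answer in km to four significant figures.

apokrone radius ≈ 3.028×10⁵ km

μ = GM = 6.674×10⁻¹¹ × 5.683×10²⁶ = 3.793×10¹⁶ m³/s².
r_p = 6.866×10⁷ m.
Specific energy ε = v²/2 − μ/r = -1.021×10⁸ J/kg, so a = −μ/(2ε) = 1.857×10⁸ m.
The apsides satisfy r_p + r_a = 2a, so the apokrone radius is 2a − r_p = 3.028×10⁸ m = 3.0279×10⁵ km.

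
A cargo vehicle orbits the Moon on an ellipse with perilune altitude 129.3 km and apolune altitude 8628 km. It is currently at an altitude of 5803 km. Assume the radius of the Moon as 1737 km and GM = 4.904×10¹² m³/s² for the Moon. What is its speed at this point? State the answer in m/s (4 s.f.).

r_p = 1737 + 129.3 = 1866.3 km = 1.8663×10⁶ m.
r_a = 1737 + 8628 = 10365 km = 1.0365×10⁷ m.
r = 1737 + 5803 = 7540.0 km = 7.540×10⁶ m.
Semi-major axis a = (r_p + r_a)/2 = 6115.6 km = 6.116×10⁶ m.
Vis-viva: v² = μ(2/r − 1/a) = 4.904×10¹² × (2.653×10⁻⁷ − 1.635×10⁻⁷) = 4.989×10⁵ m²/s².
v = 706.3 m/s.

v ≈ 706.3 m/s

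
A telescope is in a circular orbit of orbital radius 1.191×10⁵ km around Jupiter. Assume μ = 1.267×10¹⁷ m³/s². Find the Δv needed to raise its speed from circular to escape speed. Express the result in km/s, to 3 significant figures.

r = 1.191×10⁵ km = 1.191×10⁸ m.
Circular speed v_c = √(μ/r) = 32620 m/s.
Escape speed v_esc = √(2μ/r) = √2 × v_c = 46130 m/s.
Δv = v_esc − v_c = 13510 m/s = 13.51 km/s.

Δv ≈ 13.5 km/s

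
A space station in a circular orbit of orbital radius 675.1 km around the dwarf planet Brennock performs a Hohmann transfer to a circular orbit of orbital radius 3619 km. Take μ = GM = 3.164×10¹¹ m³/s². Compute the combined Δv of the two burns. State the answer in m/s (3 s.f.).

Δv_total ≈ 334 m/s

r₁ = 675.1 km = 6.751×10⁵ m.
r₂ = 3619 km = 3.619×10⁶ m.
Transfer ellipse a_t = (r₁ + r₂)/2 = 2.147×10⁶ m.
At r₁: circular v_c1 = √(μ/r₁) = 684.6 m/s; transfer-periapsis v_p = √[μ(2/r₁ − 1/a_t)] = 888.8 m/s.
Δv₁ = v_p − v_c1 = 204.2 m/s.
At r₂: circular v_c2 = √(μ/r₂) = 295.7 m/s; transfer-apoapsis v_a = √[μ(2/r₂ − 1/a_t)] = 165.8 m/s.
Δv₂ = v_c2 − v_a = 129.9 m/s.
Total Δv = Δv₁ + Δv₂ = 334.1 m/s.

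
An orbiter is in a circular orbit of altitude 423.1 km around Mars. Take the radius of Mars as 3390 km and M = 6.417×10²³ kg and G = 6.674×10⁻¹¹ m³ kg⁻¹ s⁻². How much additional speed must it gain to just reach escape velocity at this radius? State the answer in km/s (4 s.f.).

Δv ≈ 1.388 km/s

μ = GM = 6.674×10⁻¹¹ × 6.417×10²³ = 4.283×10¹³ m³/s².
r = 3390 + 423.1 = 3813.1 km = 3.8131×10⁶ m.
Circular speed v_c = √(μ/r) = 3351 m/s.
Escape speed v_esc = √(2μ/r) = √2 × v_c = 4740 m/s.
Δv = v_esc − v_c = 1388 m/s = 1.388 km/s.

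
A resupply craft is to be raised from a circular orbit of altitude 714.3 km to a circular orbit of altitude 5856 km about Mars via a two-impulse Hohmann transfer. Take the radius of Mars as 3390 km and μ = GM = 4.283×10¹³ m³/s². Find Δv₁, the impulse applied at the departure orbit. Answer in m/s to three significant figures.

r₁ = 3390 + 714.3 = 4104.3 km = 4.1043×10⁶ m.
r₂ = 3390 + 5856 = 9246.0 km = 9.2460×10⁶ m.
Transfer ellipse a_t = (r₁ + r₂)/2 = 6.675×10⁶ m.
At r₁: circular v_c1 = √(μ/r₁) = 3230 m/s; transfer-periapsis v_p = √[μ(2/r₁ − 1/a_t)] = 3802 m/s.
Δv₁ = v_p − v_c1 = 571.5 m/s.

Δv ≈ 572 m/s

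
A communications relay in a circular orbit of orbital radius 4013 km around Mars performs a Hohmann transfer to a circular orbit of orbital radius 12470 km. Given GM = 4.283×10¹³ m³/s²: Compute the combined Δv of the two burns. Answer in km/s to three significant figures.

Δv_total ≈ 1.31 km/s

r₁ = 4013 km = 4.013×10⁶ m.
r₂ = 12470 km = 1.247×10⁷ m.
Transfer ellipse a_t = (r₁ + r₂)/2 = 8.242×10⁶ m.
At r₁: circular v_c1 = √(μ/r₁) = 3267 m/s; transfer-periapsis v_p = √[μ(2/r₁ − 1/a_t)] = 4019 m/s.
Δv₁ = v_p − v_c1 = 751.6 m/s.
At r₂: circular v_c2 = √(μ/r₂) = 1853 m/s; transfer-apoapsis v_a = √[μ(2/r₂ − 1/a_t)] = 1293 m/s.
Δv₂ = v_c2 − v_a = 560.1 m/s.
Total Δv = Δv₁ + Δv₂ = 1312 m/s = 1.312 km/s.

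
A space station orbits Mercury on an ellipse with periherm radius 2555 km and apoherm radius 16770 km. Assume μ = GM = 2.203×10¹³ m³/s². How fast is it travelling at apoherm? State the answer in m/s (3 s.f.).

Semi-major axis a = (r_p + r_a)/2 = 9662.5 km = 9.662×10⁶ m.
Vis-viva: v² = μ(2/r − 1/a) = 2.203×10¹³ × (1.193×10⁻⁷ − 1.035×10⁻⁷) = 3.474×10⁵ m²/s².
v = 589.4 m/s.

v ≈ 589 m/s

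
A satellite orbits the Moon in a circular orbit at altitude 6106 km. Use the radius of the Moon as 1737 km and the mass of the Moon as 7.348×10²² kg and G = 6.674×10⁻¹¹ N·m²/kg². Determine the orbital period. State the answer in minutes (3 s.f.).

μ = GM = 6.674×10⁻¹¹ × 7.348×10²² = 4.904×10¹² m³/s².
r = 1737 + 6106 = 7843.0 km = 7.8430×10⁶ m.
Kepler's third law: T = 2π√(r³/μ) = 2π√((7.843×10⁶)³ / 4.904×10¹²).
r³/μ = 9.838×10⁷ s², so T = 2π × 9.918×10³ = 6.232×10⁴ s.
Converting: 6.232×10⁴ s ÷ 60.00 = 1039 minutes.

T ≈ 1040 minutes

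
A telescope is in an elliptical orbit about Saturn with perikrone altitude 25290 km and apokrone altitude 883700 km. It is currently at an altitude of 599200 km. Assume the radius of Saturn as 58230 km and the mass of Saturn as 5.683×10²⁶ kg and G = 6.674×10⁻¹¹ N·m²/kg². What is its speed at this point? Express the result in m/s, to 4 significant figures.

v ≈ 6435 m/s

μ = GM = 6.674×10⁻¹¹ × 5.683×10²⁶ = 3.793×10¹⁶ m³/s².
r_p = 58230 + 25290 = 83520 km = 8.3520×10⁷ m.
r_a = 58230 + 883700 = 941930 km = 9.4193×10⁸ m.
r = 58230 + 599200 = 6.5743×10⁵ km = 6.574×10⁸ m.
Semi-major axis a = (r_p + r_a)/2 = 5.1272×10⁵ km = 5.127×10⁸ m.
Vis-viva: v² = μ(2/r − 1/a) = 3.793×10¹⁶ × (3.042×10⁻⁹ − 1.950×10⁻⁹) = 4.141×10⁷ m²/s².
v = 6435 m/s.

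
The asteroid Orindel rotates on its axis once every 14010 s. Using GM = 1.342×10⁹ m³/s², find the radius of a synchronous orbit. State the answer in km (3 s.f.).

r_sync ≈ 188 km

A synchronous orbit has period T, so by Kepler's third law a = (μT²/4π²)^(1/3).
μT²/4π² = 1.342×10⁹ × (1.401×10⁴)² / 39.48 = 6.672×10¹⁵ m³.
a = 1.883×10⁵ m = 188.26 km.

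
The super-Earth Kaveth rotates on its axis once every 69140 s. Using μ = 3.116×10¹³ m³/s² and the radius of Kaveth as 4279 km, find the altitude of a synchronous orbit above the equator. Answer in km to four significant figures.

h_sync ≈ 11290 km

A synchronous orbit has period T, so by Kepler's third law a = (μT²/4π²)^(1/3).
μT²/4π² = 3.116×10¹³ × (6.914×10⁴)² / 39.48 = 3.773×10²¹ m³.
a = 1.557×10⁷ m = 15568 km.
Altitude h = a − R = 15568 − 4279 = 11289 km.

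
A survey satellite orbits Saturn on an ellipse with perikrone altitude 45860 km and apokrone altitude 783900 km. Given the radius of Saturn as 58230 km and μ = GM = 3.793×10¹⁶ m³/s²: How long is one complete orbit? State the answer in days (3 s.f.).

r_p = 58230 + 45860 = 104090 km = 1.0409×10⁸ m.
r_a = 58230 + 783900 = 842130 km = 8.4213×10⁸ m.
Semi-major axis a = (r_p + r_a)/2 = (1.0409×10⁵ + 8.4213×10⁵)/2 = 4.7311×10⁵ km = 4.731×10⁸ m.
By Kepler's third law T = 2π√(a³/μ) = 2π × 5.284×10⁴ = 3.320×10⁵ s.
= 3.843 days.

T ≈ 3.84 days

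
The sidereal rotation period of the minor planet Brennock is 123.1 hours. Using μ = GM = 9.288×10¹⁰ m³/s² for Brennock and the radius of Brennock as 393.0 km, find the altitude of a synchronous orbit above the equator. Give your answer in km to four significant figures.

T = 123.1 hours = 4.432×10⁵ s.
A synchronous orbit has period T, so by Kepler's third law a = (μT²/4π²)^(1/3).
μT²/4π² = 9.288×10¹⁰ × (4.432×10⁵)² / 39.48 = 4.620×10²⁰ m³.
a = 7.731×10⁶ m = 7730.9 km.
Altitude h = a − R = 7730.9 − 393.0 = 7337.9 km.

h_sync ≈ 7338 km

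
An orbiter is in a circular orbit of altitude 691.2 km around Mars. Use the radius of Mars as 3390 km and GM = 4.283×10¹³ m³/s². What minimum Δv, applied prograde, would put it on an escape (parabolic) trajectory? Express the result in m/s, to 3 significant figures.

Δv ≈ 1340 m/s

r = 3390 + 691.2 = 4081.2 km = 4.0812×10⁶ m.
Circular speed v_c = √(μ/r) = 3240 m/s.
Escape speed v_esc = √(2μ/r) = √2 × v_c = 4581 m/s.
Δv = v_esc − v_c = 1342 m/s.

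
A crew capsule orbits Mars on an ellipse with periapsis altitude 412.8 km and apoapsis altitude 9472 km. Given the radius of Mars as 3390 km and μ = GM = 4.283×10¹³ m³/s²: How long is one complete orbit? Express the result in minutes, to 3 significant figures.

r_p = 3390 + 412.8 = 3802.8 km = 3.8028×10⁶ m.
r_a = 3390 + 9472 = 12862 km = 1.2862×10⁷ m.
Semi-major axis a = (r_p + r_a)/2 = (3802.8 + 12862)/2 = 8332.4 km = 8.332×10⁶ m.
By Kepler's third law T = 2π√(a³/μ) = 2π × 3.675×10³ = 2.309×10⁴ s.
= 384.9 minutes.

T ≈ 385 minutes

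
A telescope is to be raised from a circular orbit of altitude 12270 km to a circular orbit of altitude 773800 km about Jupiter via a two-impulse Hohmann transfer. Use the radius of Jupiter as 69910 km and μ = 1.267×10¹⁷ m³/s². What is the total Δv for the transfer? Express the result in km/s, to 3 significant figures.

r₁ = 69910 + 12270 = 82180 km = 8.2180×10⁷ m.
r₂ = 69910 + 773800 = 843710 km = 8.4371×10⁸ m.
Transfer ellipse a_t = (r₁ + r₂)/2 = 4.629×10⁸ m.
At r₁: circular v_c1 = √(μ/r₁) = 39260 m/s; transfer-perijove v_p = √[μ(2/r₁ − 1/a_t)] = 53010 m/s.
Δv₁ = v_p − v_c1 = 13740 m/s.
At r₂: circular v_c2 = √(μ/r₂) = 12250 m/s; transfer-apojove v_a = √[μ(2/r₂ − 1/a_t)] = 5163 m/s.
Δv₂ = v_c2 − v_a = 7091 m/s.
Total Δv = Δv₁ + Δv₂ = 20830 m/s = 20.83 km/s.

Δv_total ≈ 20.8 km/s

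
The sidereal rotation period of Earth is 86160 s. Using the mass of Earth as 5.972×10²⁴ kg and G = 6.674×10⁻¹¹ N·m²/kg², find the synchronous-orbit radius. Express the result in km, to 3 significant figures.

r_sync ≈ 42200 km

μ = GM = 6.674×10⁻¹¹ × 5.972×10²⁴ = 3.986×10¹⁴ m³/s².
A synchronous orbit has period T, so by Kepler's third law a = (μT²/4π²)^(1/3).
μT²/4π² = 3.986×10¹⁴ × (8.616×10⁴)² / 39.48 = 7.495×10²² m³.
a = 4.216×10⁷ m = 42162 km.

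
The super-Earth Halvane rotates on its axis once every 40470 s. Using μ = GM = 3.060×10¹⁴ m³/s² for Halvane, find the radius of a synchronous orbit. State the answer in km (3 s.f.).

A synchronous orbit has period T, so by Kepler's third law a = (μT²/4π²)^(1/3).
μT²/4π² = 3.060×10¹⁴ × (4.047×10⁴)² / 39.48 = 1.269×10²² m³.
a = 2.333×10⁷ m = 23328 km.

r_sync ≈ 23300 km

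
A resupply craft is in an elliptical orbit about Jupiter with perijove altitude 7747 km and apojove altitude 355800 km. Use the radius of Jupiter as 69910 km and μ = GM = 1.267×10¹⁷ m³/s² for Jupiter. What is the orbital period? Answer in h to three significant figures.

T ≈ 19.6 h

r_p = 69910 + 7747 = 77657 km = 7.7657×10⁷ m.
r_a = 69910 + 355800 = 425710 km = 4.2571×10⁸ m.
Semi-major axis a = (r_p + r_a)/2 = (77657 + 4.2571×10⁵)/2 = 2.5168×10⁵ km = 2.517×10⁸ m.
By Kepler's third law T = 2π√(a³/μ) = 2π × 1.122×10⁴ = 7.048×10⁴ s.
= 19.58 h.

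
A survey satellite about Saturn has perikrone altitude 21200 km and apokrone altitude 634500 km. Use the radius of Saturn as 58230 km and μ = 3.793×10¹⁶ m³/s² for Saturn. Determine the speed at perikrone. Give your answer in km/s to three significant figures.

v ≈ 29.3 km/s

r_p = 58230 + 21200 = 79430 km = 7.9430×10⁷ m.
r_a = 58230 + 634500 = 692730 km = 6.9273×10⁸ m.
Semi-major axis a = (r_p + r_a)/2 = 3.8608×10⁵ km = 3.861×10⁸ m.
Vis-viva: v² = μ(2/r − 1/a) = 3.793×10¹⁶ × (2.518×10⁻⁸ − 2.590×10⁻⁹) = 8.568×10⁸ m²/s².
v = 29270 m/s = 29.27 km/s.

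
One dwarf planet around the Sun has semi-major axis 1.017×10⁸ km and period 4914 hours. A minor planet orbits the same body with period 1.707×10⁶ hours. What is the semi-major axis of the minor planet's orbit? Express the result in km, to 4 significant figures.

Kepler's third law: a³ ∝ T², so a₂ = a₁ (T₂/T₁)^(2/3).
T₂/T₁ = 347.4, (T₂/T₁)^(2/3) = 49.42.
a₂ = 1.017×10⁸ × 49.42 = 5.026×10⁹ km.

a₂ ≈ 5.026×10⁹ km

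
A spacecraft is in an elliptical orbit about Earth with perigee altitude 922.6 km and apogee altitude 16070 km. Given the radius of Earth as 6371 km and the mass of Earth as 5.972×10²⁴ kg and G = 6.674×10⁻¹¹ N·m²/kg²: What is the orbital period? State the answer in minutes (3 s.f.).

T ≈ 301 minutes

μ = GM = 6.674×10⁻¹¹ × 5.972×10²⁴ = 3.986×10¹⁴ m³/s².
r_p = 6371 + 922.6 = 7293.6 km = 7.2936×10⁶ m.
r_a = 6371 + 16070 = 22441 km = 2.2441×10⁷ m.
Semi-major axis a = (r_p + r_a)/2 = (7293.6 + 22441)/2 = 14867 km = 1.487×10⁷ m.
By Kepler's third law T = 2π√(a³/μ) = 2π × 2.871×10³ = 1.804×10⁴ s.
= 300.7 minutes.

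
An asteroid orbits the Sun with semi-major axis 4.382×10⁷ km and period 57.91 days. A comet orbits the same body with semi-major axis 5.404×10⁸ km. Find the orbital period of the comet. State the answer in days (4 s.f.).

T₂ ≈ 2508 days

Kepler's third law: T² ∝ a³, so T₂ = T₁ (a₂/a₁)^(3/2).
a₂/a₁ = 12.33, (a₂/a₁)^(3/2) = 43.31.
T₂ = 57.91 × 43.31 = 2508 days.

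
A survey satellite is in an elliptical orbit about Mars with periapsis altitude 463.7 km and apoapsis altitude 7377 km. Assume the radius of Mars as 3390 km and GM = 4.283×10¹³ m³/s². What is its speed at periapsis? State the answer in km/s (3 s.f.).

v ≈ 4.05 km/s

r_p = 3390 + 463.7 = 3853.7 km = 3.8537×10⁶ m.
r_a = 3390 + 7377 = 10767 km = 1.0767×10⁷ m.
Semi-major axis a = (r_p + r_a)/2 = 7310.4 km = 7.310×10⁶ m.
Vis-viva: v² = μ(2/r − 1/a) = 4.283×10¹³ × (5.190×10⁻⁷ − 1.368×10⁻⁷) = 1.637×10⁷ m²/s².
v = 4046 m/s = 4.046 km/s.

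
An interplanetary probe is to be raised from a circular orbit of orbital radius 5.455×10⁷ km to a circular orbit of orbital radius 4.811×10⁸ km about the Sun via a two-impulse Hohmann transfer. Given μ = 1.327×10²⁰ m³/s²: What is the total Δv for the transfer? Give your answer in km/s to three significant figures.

r₁ = 5.455×10⁷ km = 5.455×10¹⁰ m.
r₂ = 4.811×10⁸ km = 4.811×10¹¹ m.
Transfer ellipse a_t = (r₁ + r₂)/2 = 2.678×10¹¹ m.
At r₁: circular v_c1 = √(μ/r₁) = 49320 m/s; transfer-perihelion v_p = √[μ(2/r₁ − 1/a_t)] = 66100 m/s.
Δv₁ = v_p − v_c1 = 16780 m/s.
At r₂: circular v_c2 = √(μ/r₂) = 16610 m/s; transfer-aphelion v_a = √[μ(2/r₂ − 1/a_t)] = 7495 m/s.
Δv₂ = v_c2 − v_a = 9113 m/s.
Total Δv = Δv₁ + Δv₂ = 25900 m/s = 25.90 km/s.

Δv_total ≈ 25.9 km/s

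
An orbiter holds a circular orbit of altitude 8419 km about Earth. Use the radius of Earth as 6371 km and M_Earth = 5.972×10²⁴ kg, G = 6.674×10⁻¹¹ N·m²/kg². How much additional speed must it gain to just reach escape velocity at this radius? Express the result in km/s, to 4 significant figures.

Δv ≈ 2.150 km/s

μ = GM = 6.674×10⁻¹¹ × 5.972×10²⁴ = 3.986×10¹⁴ m³/s².
r = 6371 + 8419 = 14790 km = 1.4790×10⁷ m.
Circular speed v_c = √(μ/r) = 5191 m/s.
Escape speed v_esc = √(2μ/r) = √2 × v_c = 7341 m/s.
Δv = v_esc − v_c = 2150 m/s = 2.150 km/s.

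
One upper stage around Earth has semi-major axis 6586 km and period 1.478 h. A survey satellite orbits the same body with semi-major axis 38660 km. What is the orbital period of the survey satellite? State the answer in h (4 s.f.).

T₂ ≈ 21.02 h

Kepler's third law: T² ∝ a³, so T₂ = T₁ (a₂/a₁)^(3/2).
a₂/a₁ = 5.870, (a₂/a₁)^(3/2) = 14.22.
T₂ = 1.478 × 14.22 = 21.02 h.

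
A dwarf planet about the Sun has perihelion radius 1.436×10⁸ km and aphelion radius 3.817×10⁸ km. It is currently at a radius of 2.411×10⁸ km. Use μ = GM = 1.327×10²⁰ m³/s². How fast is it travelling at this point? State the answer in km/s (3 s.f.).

v ≈ 24.4 km/s

Semi-major axis a = (r_p + r_a)/2 = 2.6265×10⁸ km = 2.626×10¹¹ m.
Vis-viva: v² = μ(2/r − 1/a) = 1.327×10²⁰ × (8.295×10⁻¹² − 3.807×10⁻¹²) = 5.956×10⁸ m²/s².
v = 24400 m/s = 24.40 km/s.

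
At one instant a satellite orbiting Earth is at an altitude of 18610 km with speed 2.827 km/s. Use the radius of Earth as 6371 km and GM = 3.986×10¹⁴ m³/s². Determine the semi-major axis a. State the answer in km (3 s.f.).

a ≈ 16700 km

r = 6371 + 18610 = 24981 km = 2.498×10⁷ m.
Specific orbital energy ε = v²/2 − μ/r = (2827)²/2 − 3.986×10¹⁴/2.498×10⁷ = -1.196×10⁷ J/kg.
Since ε = −μ/(2a), a = −μ/(2ε) = 1.666×10⁷ m = 16664 km.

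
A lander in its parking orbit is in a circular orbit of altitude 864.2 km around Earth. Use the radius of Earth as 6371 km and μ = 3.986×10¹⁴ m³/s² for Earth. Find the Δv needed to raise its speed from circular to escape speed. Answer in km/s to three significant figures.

Δv ≈ 3.07 km/s

r = 6371 + 864.2 = 7235.2 km = 7.2352×10⁶ m.
Circular speed v_c = √(μ/r) = 7422 m/s.
Escape speed v_esc = √(2μ/r) = √2 × v_c = 10500 m/s.
Δv = v_esc − v_c = 3074 m/s = 3.074 km/s.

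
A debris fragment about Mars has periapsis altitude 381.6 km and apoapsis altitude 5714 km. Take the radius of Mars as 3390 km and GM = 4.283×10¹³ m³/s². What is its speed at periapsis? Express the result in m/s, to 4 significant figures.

v ≈ 4007 m/s

r_p = 3390 + 381.6 = 3771.6 km = 3.7716×10⁶ m.
r_a = 3390 + 5714 = 9104.0 km = 9.1040×10⁶ m.
Semi-major axis a = (r_p + r_a)/2 = 6437.8 km = 6.438×10⁶ m.
Vis-viva: v² = μ(2/r − 1/a) = 4.283×10¹³ × (5.303×10⁻⁷ − 1.553×10⁻⁷) = 1.606×10⁷ m²/s².
v = 4007 m/s.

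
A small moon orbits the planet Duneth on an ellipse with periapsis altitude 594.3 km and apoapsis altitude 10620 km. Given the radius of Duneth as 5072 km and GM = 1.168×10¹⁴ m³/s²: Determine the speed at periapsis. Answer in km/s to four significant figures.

v ≈ 5.504 km/s

r_p = 5072 + 594.3 = 5666.3 km = 5.6663×10⁶ m.
r_a = 5072 + 10620 = 15692 km = 1.5692×10⁷ m.
Semi-major axis a = (r_p + r_a)/2 = 10679 km = 1.068×10⁷ m.
Vis-viva: v² = μ(2/r − 1/a) = 1.168×10¹⁴ × (3.530×10⁻⁷ − 9.364×10⁻⁸) = 3.029×10⁷ m²/s².
v = 5504 m/s = 5.504 km/s.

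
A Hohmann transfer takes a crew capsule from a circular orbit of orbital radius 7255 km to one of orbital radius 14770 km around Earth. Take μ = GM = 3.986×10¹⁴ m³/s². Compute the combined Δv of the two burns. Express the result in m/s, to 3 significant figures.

r₁ = 7255 km = 7.255×10⁶ m.
r₂ = 14770 km = 1.477×10⁷ m.
Transfer ellipse a_t = (r₁ + r₂)/2 = 1.101×10⁷ m.
At r₁: circular v_c1 = √(μ/r₁) = 7412 m/s; transfer-perigee v_p = √[μ(2/r₁ − 1/a_t)] = 8584 m/s.
Δv₁ = v_p − v_c1 = 1172 m/s.
At r₂: circular v_c2 = √(μ/r₂) = 5195 m/s; transfer-apogee v_a = √[μ(2/r₂ − 1/a_t)] = 4217 m/s.
Δv₂ = v_c2 − v_a = 978.4 m/s.
Total Δv = Δv₁ + Δv₂ = 2150 m/s.

Δv_total ≈ 2150 m/s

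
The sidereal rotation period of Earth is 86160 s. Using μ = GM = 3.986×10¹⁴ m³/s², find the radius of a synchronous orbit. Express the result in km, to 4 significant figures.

r_sync ≈ 42160 km

A synchronous orbit has period T, so by Kepler's third law a = (μT²/4π²)^(1/3).
μT²/4π² = 3.986×10¹⁴ × (8.616×10⁴)² / 39.48 = 7.495×10²² m³.
a = 4.216×10⁷ m = 42163 km.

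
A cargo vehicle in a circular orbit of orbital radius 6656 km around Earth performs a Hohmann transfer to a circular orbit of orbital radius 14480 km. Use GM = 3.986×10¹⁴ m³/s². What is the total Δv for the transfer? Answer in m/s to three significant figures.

Δv_total ≈ 2400 m/s

r₁ = 6656 km = 6.656×10⁶ m.
r₂ = 14480 km = 1.448×10⁷ m.
Transfer ellipse a_t = (r₁ + r₂)/2 = 1.057×10⁷ m.
At r₁: circular v_c1 = √(μ/r₁) = 7739 m/s; transfer-perigee v_p = √[μ(2/r₁ − 1/a_t)] = 9058 m/s.
Δv₁ = v_p − v_c1 = 1320 m/s.
At r₂: circular v_c2 = √(μ/r₂) = 5247 m/s; transfer-apogee v_a = √[μ(2/r₂ − 1/a_t)] = 4164 m/s.
Δv₂ = v_c2 − v_a = 1083 m/s.
Total Δv = Δv₁ + Δv₂ = 2403 m/s.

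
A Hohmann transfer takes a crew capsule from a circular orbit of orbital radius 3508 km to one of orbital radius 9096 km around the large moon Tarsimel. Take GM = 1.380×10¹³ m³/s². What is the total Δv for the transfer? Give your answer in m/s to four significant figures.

r₁ = 3508 km = 3.508×10⁶ m.
r₂ = 9096 km = 9.096×10⁶ m.
Transfer ellipse a_t = (r₁ + r₂)/2 = 6.302×10⁶ m.
At r₁: circular v_c1 = √(μ/r₁) = 1983 m/s; transfer-periapsis v_p = √[μ(2/r₁ − 1/a_t)] = 2383 m/s.
Δv₁ = v_p − v_c1 = 399.4 m/s.
At r₂: circular v_c2 = √(μ/r₂) = 1232 m/s; transfer-apoapsis v_a = √[μ(2/r₂ − 1/a_t)] = 919.0 m/s.
Δv₂ = v_c2 − v_a = 312.7 m/s.
Total Δv = Δv₁ + Δv₂ = 712.2 m/s.

Δv_total ≈ 712.2 m/s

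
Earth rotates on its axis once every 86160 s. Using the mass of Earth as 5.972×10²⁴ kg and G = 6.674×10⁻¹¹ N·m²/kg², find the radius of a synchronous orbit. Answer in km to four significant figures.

μ = GM = 6.674×10⁻¹¹ × 5.972×10²⁴ = 3.986×10¹⁴ m³/s².
A synchronous orbit has period T, so by Kepler's third law a = (μT²/4π²)^(1/3).
μT²/4π² = 3.986×10¹⁴ × (8.616×10⁴)² / 39.48 = 7.495×10²² m³.
a = 4.216×10⁷ m = 42162 km.

r_sync ≈ 42160 km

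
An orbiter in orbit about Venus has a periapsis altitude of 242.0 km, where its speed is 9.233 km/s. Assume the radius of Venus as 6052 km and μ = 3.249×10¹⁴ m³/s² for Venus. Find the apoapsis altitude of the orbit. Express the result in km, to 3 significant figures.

r_p = 6052 + 242.0 = 6294.0 km = 6.294×10⁶ m.
Specific energy ε = v²/2 − μ/r = -8.996×10⁶ J/kg, so a = −μ/(2ε) = 1.806×10⁷ m.
The apsides satisfy r_p + r_a = 2a, so the apoapsis radius is 2a − r_p = 2.982×10⁷ m = 29820 km.
Apoapsis altitude = 29820 − 6052 = 23768 km.

apoapsis altitude ≈ 23800 km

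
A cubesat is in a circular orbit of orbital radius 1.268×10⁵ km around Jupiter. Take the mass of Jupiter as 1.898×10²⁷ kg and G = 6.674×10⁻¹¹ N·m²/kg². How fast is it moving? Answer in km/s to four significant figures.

v ≈ 31.61 km/s

μ = GM = 6.674×10⁻¹¹ × 1.898×10²⁷ = 1.267×10¹⁷ m³/s².
r = 1.268×10⁵ km = 1.268×10⁸ m.
For a circular orbit v = √(μ/r) = √(1.267×10¹⁷ / 1.268×10⁸) = √(9.990×10⁸) = 31610 m/s.
That is 31.61 km/s.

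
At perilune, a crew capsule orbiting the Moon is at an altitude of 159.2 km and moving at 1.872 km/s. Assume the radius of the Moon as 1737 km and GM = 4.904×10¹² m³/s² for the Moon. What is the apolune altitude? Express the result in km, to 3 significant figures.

r_p = 1737 + 159.2 = 1896.2 km = 1.896×10⁶ m.
Specific energy ε = v²/2 − μ/r = -8.340×10⁵ J/kg, so a = −μ/(2ε) = 2.940×10⁶ m.
The apsides satisfy r_p + r_a = 2a, so the apolune radius is 2a − r_p = 3.984×10⁶ m = 3983.7 km.
Apolune altitude = 3983.7 − 1737 = 2246.7 km.

apolune altitude ≈ 2250 km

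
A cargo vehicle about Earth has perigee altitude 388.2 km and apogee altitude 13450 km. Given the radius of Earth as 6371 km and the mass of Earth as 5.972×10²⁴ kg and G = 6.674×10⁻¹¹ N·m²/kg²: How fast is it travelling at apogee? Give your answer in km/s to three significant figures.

μ = GM = 6.674×10⁻¹¹ × 5.972×10²⁴ = 3.986×10¹⁴ m³/s².
r_p = 6371 + 388.2 = 6759.2 km = 6.7592×10⁶ m.
r_a = 6371 + 13450 = 19821 km = 1.9821×10⁷ m.
Semi-major axis a = (r_p + r_a)/2 = 13290 km = 1.329×10⁷ m.
Vis-viva: v² = μ(2/r − 1/a) = 3.986×10¹⁴ × (1.009×10⁻⁷ − 7.524×10⁻⁸) = 1.023×10⁷ m²/s².
v = 3198 m/s = 3.198 km/s.

v ≈ 3.20 km/s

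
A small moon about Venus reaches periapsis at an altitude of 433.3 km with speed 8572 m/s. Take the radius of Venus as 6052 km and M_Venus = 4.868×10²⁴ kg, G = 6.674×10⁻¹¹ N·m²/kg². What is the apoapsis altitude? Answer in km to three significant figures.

μ = GM = 6.674×10⁻¹¹ × 4.868×10²⁴ = 3.249×10¹⁴ m³/s².
r_p = 6052 + 433.3 = 6485.3 km = 6.485×10⁶ m.
Specific energy ε = v²/2 − μ/r = -1.336×10⁷ J/kg, so a = −μ/(2ε) = 1.216×10⁷ m.
The apsides satisfy r_p + r_a = 2a, so the apoapsis radius is 2a − r_p = 1.784×10⁷ m = 17839 km.
Apoapsis altitude = 17839 − 6052 = 11787 km.

apoapsis altitude ≈ 11800 km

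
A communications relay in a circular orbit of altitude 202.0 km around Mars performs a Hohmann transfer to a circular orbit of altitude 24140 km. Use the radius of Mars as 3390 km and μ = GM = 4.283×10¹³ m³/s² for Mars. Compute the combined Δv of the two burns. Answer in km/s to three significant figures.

Δv_total ≈ 1.79 km/s

r₁ = 3390 + 202.0 = 3592.0 km = 3.5920×10⁶ m.
r₂ = 3390 + 24140 = 27530 km = 2.7530×10⁷ m.
Transfer ellipse a_t = (r₁ + r₂)/2 = 1.556×10⁷ m.
At r₁: circular v_c1 = √(μ/r₁) = 3453 m/s; transfer-periapsis v_p = √[μ(2/r₁ − 1/a_t)] = 4593 m/s.
Δv₁ = v_p − v_c1 = 1140 m/s.
At r₂: circular v_c2 = √(μ/r₂) = 1247 m/s; transfer-apoapsis v_a = √[μ(2/r₂ − 1/a_t)] = 599.3 m/s.
Δv₂ = v_c2 − v_a = 648.0 m/s.
Total Δv = Δv₁ + Δv₂ = 1788 m/s = 1.788 km/s.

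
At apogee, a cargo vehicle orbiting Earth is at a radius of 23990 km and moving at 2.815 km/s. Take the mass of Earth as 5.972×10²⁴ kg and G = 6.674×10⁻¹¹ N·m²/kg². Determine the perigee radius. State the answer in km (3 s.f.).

perigee radius ≈ 7510 km

μ = GM = 6.674×10⁻¹¹ × 5.972×10²⁴ = 3.986×10¹⁴ m³/s².
r_a = 2.399×10⁷ m.
Specific energy ε = v²/2 − μ/r = -1.265×10⁷ J/kg, so a = −μ/(2ε) = 1.575×10⁷ m.
The apsides satisfy r_p + r_a = 2a, so the perigee radius is 2a − r_a = 7.513×10⁶ m = 7512.8 km.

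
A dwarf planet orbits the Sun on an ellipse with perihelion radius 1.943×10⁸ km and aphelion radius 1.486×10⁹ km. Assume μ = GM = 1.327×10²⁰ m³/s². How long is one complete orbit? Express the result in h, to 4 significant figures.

Semi-major axis a = (r_p + r_a)/2 = (1.9430×10⁸ + 1.4860×10⁹)/2 = 8.4015×10⁸ km = 8.402×10¹¹ m.
By Kepler's third law T = 2π√(a³/μ) = 2π × 6.685×10⁷ = 4.200×10⁸ s.
= 1.167×10⁵ h.

T ≈ 116700 h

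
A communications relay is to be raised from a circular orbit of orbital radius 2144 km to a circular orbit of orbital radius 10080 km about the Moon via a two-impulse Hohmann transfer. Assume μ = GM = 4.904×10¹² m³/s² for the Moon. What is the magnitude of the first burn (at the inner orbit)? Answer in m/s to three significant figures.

r₁ = 2144 km = 2.144×10⁶ m.
r₂ = 10080 km = 1.008×10⁷ m.
Transfer ellipse a_t = (r₁ + r₂)/2 = 6.112×10⁶ m.
At r₁: circular v_c1 = √(μ/r₁) = 1512 m/s; transfer-perilune v_p = √[μ(2/r₁ − 1/a_t)] = 1942 m/s.
Δv₁ = v_p − v_c1 = 429.8 m/s.

Δv ≈ 430 m/s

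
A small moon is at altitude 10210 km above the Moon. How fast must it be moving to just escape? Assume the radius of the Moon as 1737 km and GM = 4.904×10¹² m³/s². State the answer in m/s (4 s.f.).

v_esc ≈ 906.1 m/s

r = 1737 + 10210 = 11947 km = 1.1947×10⁷ m.
Escape speed v_esc = √(2μ/r) = √(2 × 4.904×10¹² / 1.195×10⁷) = √(8.210×10⁵) = 906.1 m/s.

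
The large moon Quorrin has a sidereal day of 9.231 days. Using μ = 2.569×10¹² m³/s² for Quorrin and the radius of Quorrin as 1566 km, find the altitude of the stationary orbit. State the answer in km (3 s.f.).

T = 9.231 days = 7.976×10⁵ s.
A synchronous orbit has period T, so by Kepler's third law a = (μT²/4π²)^(1/3).
μT²/4π² = 2.569×10¹² × (7.976×10⁵)² / 39.48 = 4.139×10²² m³.
a = 3.459×10⁷ m = 34592 km.
Altitude h = a − R = 34592 − 1566 = 33026 km.

h_sync ≈ 33000 km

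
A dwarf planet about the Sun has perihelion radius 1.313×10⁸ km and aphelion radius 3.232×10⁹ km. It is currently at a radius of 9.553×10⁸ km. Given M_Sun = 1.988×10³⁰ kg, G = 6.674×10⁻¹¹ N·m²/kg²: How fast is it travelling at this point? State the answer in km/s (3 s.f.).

μ = GM = 6.674×10⁻¹¹ × 1.988×10³⁰ = 1.327×10²⁰ m³/s².
Semi-major axis a = (r_p + r_a)/2 = 1.6816×10⁹ km = 1.682×10¹² m.
Vis-viva: v² = μ(2/r − 1/a) = 1.327×10²⁰ × (2.094×10⁻¹² − 5.947×10⁻¹³) = 1.989×10⁸ m²/s².
v = 14100 m/s = 14.10 km/s.

v ≈ 14.1 km/s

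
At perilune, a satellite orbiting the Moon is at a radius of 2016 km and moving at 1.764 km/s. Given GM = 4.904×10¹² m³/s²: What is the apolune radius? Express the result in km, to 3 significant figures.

r_p = 2.016×10⁶ m.
Specific energy ε = v²/2 − μ/r = -8.767×10⁵ J/kg, so a = −μ/(2ε) = 2.797×10⁶ m.
The apsides satisfy r_p + r_a = 2a, so the apolune radius is 2a − r_p = 3.578×10⁶ m = 3577.8 km.

apolune radius ≈ 3580 km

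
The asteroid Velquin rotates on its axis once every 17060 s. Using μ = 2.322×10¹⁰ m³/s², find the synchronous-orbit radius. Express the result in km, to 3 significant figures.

A synchronous orbit has period T, so by Kepler's third law a = (μT²/4π²)^(1/3).
μT²/4π² = 2.322×10¹⁰ × (1.706×10⁴)² / 39.48 = 1.712×10¹⁷ m³.
a = 5.552×10⁵ m = 555.25 km.

r_sync ≈ 555 km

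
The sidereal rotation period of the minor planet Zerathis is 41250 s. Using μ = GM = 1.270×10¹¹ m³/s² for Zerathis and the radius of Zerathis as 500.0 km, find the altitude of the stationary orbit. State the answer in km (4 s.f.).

h_sync ≈ 1262 km

A synchronous orbit has period T, so by Kepler's third law a = (μT²/4π²)^(1/3).
μT²/4π² = 1.270×10¹¹ × (4.125×10⁴)² / 39.48 = 5.474×10¹⁸ m³.
a = 1.762×10⁶ m = 1762.4 km.
Altitude h = a − R = 1762.4 − 500.0 = 1262.4 km.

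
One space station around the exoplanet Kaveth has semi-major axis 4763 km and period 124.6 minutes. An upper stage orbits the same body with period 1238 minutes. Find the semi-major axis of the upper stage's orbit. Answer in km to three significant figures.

Kepler's third law: a³ ∝ T², so a₂ = a₁ (T₂/T₁)^(2/3).
T₂/T₁ = 9.936, (T₂/T₁)^(2/3) = 4.622.
a₂ = 4763 × 4.622 = 22010 km.

a₂ ≈ 22000 km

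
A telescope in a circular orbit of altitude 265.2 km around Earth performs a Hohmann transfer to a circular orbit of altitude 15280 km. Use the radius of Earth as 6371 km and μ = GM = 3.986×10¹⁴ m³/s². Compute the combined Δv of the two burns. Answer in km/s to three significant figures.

Δv_total ≈ 3.19 km/s

r₁ = 6371 + 265.2 = 6636.2 km = 6.6362×10⁶ m.
r₂ = 6371 + 15280 = 21651 km = 2.1651×10⁷ m.
Transfer ellipse a_t = (r₁ + r₂)/2 = 1.414×10⁷ m.
At r₁: circular v_c1 = √(μ/r₁) = 7750 m/s; transfer-perigee v_p = √[μ(2/r₁ − 1/a_t)] = 9589 m/s.
Δv₁ = v_p − v_c1 = 1839 m/s.
At r₂: circular v_c2 = √(μ/r₂) = 4291 m/s; transfer-apogee v_a = √[μ(2/r₂ − 1/a_t)] = 2939 m/s.
Δv₂ = v_c2 − v_a = 1352 m/s.
Total Δv = Δv₁ + Δv₂ = 3190 m/s = 3.190 km/s.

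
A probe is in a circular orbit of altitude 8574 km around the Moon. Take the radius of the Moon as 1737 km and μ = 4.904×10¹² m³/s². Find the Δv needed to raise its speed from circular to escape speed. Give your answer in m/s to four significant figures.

r = 1737 + 8574 = 10311 km = 1.0311×10⁷ m.
Circular speed v_c = √(μ/r) = 689.6 m/s.
Escape speed v_esc = √(2μ/r) = √2 × v_c = 975.3 m/s.
Δv = v_esc − v_c = 285.7 m/s.

Δv ≈ 285.7 m/s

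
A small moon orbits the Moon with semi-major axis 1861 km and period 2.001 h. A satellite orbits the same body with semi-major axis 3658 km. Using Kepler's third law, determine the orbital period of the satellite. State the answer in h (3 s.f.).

T₂ ≈ 5.51 h

Kepler's third law: T² ∝ a³, so T₂ = T₁ (a₂/a₁)^(3/2).
a₂/a₁ = 1.966, (a₂/a₁)^(3/2) = 2.756.
T₂ = 2.001 × 2.756 = 5.514 h.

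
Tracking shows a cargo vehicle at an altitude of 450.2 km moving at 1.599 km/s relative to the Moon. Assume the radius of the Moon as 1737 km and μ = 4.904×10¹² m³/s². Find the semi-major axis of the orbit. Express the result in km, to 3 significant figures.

r = 1737 + 450.2 = 2187.2 km = 2.187×10⁶ m.
Vis-viva rearranged: 1/a = 2/r − v²/μ = 9.144×10⁻⁷ − 5.214×10⁻⁷ = 3.930×10⁻⁷ m⁻¹.
a = 2.544×10⁶ m = 2544.3 km.

a ≈ 2540 km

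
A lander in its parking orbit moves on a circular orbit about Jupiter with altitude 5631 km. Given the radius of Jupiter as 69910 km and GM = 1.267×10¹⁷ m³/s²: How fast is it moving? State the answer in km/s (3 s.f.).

v ≈ 41.0 km/s

r = 69910 + 5631 = 75541 km = 7.5541×10⁷ m.
For a circular orbit v = √(μ/r) = √(1.267×10¹⁷ / 7.554×10⁷) = √(1.677×10⁹) = 40950 m/s.
That is 40.95 km/s.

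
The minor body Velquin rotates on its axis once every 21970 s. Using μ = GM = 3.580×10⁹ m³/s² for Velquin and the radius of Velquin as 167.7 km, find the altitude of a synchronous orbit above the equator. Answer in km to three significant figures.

A synchronous orbit has period T, so by Kepler's third law a = (μT²/4π²)^(1/3).
μT²/4π² = 3.580×10⁹ × (2.197×10⁴)² / 39.48 = 4.377×10¹⁶ m³.
a = 3.524×10⁵ m = 352.42 km.
Altitude h = a − R = 352.42 − 167.7 = 184.72 km.

h_sync ≈ 185 km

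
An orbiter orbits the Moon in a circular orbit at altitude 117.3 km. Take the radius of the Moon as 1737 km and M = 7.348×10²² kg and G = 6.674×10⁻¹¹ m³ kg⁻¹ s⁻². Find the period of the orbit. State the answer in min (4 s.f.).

T ≈ 119.4 min

μ = GM = 6.674×10⁻¹¹ × 7.348×10²² = 4.904×10¹² m³/s².
r = 1737 + 117.3 = 1854.3 km = 1.8543×10⁶ m.
Kepler's third law: T = 2π√(r³/μ) = 2π√((1.854×10⁶)³ / 4.904×10¹²).
r³/μ = 1.300×10⁶ s², so T = 2π × 1.140×10³ = 7.164×10³ s.
Converting: 7.164×10³ s ÷ 60.00 = 119.4 min.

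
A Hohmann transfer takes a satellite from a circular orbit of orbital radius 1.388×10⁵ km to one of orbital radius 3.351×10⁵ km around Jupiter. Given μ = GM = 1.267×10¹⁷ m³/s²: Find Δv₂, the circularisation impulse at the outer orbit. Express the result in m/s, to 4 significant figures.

r₁ = 1.388×10⁵ km = 1.388×10⁸ m.
r₂ = 3.351×10⁵ km = 3.351×10⁸ m.
Transfer ellipse a_t = (r₁ + r₂)/2 = 2.370×10⁸ m.
At r₁: circular v_c1 = √(μ/r₁) = 30210 m/s; transfer-perijove v_p = √[μ(2/r₁ − 1/a_t)] = 35930 m/s.
At r₂: circular v_c2 = √(μ/r₂) = 19440 m/s; transfer-apojove v_a = √[μ(2/r₂ − 1/a_t)] = 14880 m/s.
Δv₂ = v_c2 − v_a = 4562 m/s.

Δv ≈ 4562 m/s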